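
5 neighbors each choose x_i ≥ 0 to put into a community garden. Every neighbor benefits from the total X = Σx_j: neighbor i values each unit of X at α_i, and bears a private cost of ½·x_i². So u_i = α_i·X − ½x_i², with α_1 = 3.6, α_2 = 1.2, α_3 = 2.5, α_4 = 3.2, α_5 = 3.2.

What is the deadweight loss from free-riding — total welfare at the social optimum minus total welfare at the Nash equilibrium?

Neighbor i's FOC: ∂u_i/∂x_i = α_i − x_i = 0, so x_i* = α_i.
NE contributions = (3.6, 1.2, 2.5, 3.2, 3.2); X = 13.7.
W^NE = (Σα)·X − ½Σα_i² = 13.7² − ½·41.13 = 167.125.
Planner sets x_i = Σα_j = 13.7 for every i, so X^SO = 5·13.7 = 68.5.
W^SO = (Σα)·X^SO − ½·5·(Σα)² = (5/2)·13.7² = 469.225.
Deadweight loss = W^SO − W^NE = 302.1.

302.1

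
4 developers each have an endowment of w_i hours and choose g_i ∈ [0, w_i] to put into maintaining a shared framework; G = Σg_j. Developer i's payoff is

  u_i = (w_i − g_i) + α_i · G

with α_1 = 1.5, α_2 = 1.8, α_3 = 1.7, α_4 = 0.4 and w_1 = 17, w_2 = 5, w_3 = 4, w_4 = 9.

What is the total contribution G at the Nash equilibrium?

∂u_i/∂g_i = α_i − 1, so developer i contributes w_i if α_i > 1, else 0.
α_i > 1 for i ∈ {1, 2, 3}; NE contributions (17, 5, 4, 0), G = 26.

26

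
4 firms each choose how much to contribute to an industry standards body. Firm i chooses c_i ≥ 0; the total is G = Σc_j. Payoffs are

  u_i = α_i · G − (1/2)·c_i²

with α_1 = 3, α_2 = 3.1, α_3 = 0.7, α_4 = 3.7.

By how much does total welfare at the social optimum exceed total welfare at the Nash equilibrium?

126.645

Firm i's FOC: ∂u_i/∂c_i = α_i − c_i = 0, so c_i* = α_i.
NE contributions = (3, 3.1, 0.7, 3.7); G = 10.5.
W^NE = (Σα)·G − ½Σα_i² = 10.5² − ½·32.79 = 93.855.
Planner sets c_i = Σα_j = 10.5 for every i, so G^SO = 4·10.5 = 42.
W^SO = (Σα)·G^SO − ½·4·(Σα)² = (4/2)·10.5² = 220.5.
Deadweight loss = W^SO − W^NE = 126.645.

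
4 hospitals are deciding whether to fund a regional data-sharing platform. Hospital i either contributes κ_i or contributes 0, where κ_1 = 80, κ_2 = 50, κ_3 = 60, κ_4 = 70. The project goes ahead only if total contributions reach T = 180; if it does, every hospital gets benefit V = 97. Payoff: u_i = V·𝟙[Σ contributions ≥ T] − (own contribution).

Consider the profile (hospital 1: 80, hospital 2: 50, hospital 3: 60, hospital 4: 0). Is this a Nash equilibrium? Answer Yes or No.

Total = 190 ≥ 180: provided.
Hospital 1 (pledges 80, payoff 17): dropping to 0 → total 110, payoff 0. No gain.
Hospital 2 (pledges 50, payoff 47): dropping to 0 → total 140, payoff 0. No gain.
Hospital 3 (pledges 60, payoff 37): dropping to 0 → total 130, payoff 0. No gain.
Hospital 4 (pledges 0, payoff 97): pledging 70 → total 260, payoff 27. No gain.

Yes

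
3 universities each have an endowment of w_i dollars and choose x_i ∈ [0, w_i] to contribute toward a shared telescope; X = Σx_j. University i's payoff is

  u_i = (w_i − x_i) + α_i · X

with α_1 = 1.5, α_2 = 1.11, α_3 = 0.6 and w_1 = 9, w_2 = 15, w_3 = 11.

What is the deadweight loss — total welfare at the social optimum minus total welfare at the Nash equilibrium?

24.31

∂u_i/∂x_i = α_i − 1, so university i contributes w_i if α_i > 1, else 0.
α_i > 1 for i ∈ {1, 2}; NE contributions (9, 15, 0), X = 24.
W^NE = Σw_i − X^NE + (Σα_i)·X^NE = 35 + 2.21·24 = 88.04.
Planner: ∂(Σu_j)/∂x_i = Σα_j − 1 = 2.21 > 0, so everyone contributes w_i; X^SO = 35, W^SO = 35 + 2.21·35 = 112.35.
Deadweight loss = 24.31.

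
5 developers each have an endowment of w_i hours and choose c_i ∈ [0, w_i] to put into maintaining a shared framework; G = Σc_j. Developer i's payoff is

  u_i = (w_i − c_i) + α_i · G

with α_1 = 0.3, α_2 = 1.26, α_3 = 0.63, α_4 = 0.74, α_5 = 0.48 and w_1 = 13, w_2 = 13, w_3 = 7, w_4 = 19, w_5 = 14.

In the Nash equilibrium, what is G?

∂u_i/∂c_i = α_i − 1, so developer i contributes w_i if α_i > 1, else 0.
α_i > 1 for i ∈ {2}; NE contributions (0, 13, 0, 0, 0), G = 13.

13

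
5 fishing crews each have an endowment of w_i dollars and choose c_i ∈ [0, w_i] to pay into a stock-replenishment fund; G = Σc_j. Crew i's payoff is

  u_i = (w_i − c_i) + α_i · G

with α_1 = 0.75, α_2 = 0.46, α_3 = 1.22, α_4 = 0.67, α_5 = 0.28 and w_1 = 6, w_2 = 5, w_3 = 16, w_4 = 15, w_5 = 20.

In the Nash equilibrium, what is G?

16

∂u_i/∂c_i = α_i − 1, so crew i contributes w_i if α_i > 1, else 0.
α_i > 1 for i ∈ {3}; NE contributions (0, 0, 16, 0, 0), G = 16.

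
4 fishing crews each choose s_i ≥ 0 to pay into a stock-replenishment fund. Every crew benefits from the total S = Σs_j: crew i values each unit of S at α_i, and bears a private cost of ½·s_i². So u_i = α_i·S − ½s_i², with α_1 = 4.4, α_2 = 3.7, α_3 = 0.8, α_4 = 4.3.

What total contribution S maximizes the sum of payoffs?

Planner FOC: ∂(Σu_j)/∂s_i = (Σα_j) − s_i = 0, so s_i^SO = Σα_j = 13.2 for every i; S^SO = 52.8.

52.8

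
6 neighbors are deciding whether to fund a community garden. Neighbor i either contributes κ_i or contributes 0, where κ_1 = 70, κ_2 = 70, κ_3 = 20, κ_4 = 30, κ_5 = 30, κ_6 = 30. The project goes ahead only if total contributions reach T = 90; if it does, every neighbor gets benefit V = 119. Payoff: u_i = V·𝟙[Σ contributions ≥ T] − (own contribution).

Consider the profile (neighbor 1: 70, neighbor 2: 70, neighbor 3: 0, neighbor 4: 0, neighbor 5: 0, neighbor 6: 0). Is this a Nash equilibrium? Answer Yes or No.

Yes

Total = 140 ≥ 90: provided.
Neighbor 1 (pledges 70, payoff 49): dropping to 0 → total 70, payoff 0. No gain.
Neighbor 2 (pledges 70, payoff 49): dropping to 0 → total 70, payoff 0. No gain.
Neighbor 3 (pledges 0, payoff 119): pledging 20 → total 160, payoff 99. No gain.
Neighbor 4 (pledges 0, payoff 119): pledging 30 → total 170, payoff 89. No gain.
Neighbor 5 (pledges 0, payoff 119): pledging 30 → total 170, payoff 89. No gain.
Neighbor 6 (pledges 0, payoff 119): pledging 30 → total 170, payoff 89. No gain.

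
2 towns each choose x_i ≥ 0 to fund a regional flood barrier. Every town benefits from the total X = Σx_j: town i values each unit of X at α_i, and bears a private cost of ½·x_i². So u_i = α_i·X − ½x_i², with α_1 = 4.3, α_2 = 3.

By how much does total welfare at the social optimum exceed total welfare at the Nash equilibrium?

13.745

Town i's FOC: ∂u_i/∂x_i = α_i − x_i = 0, so x_i* = α_i.
NE contributions = (4.3, 3); X = 7.3.
W^NE = (Σα)·X − ½Σα_i² = 7.3² − ½·27.49 = 39.545.
Planner sets x_i = Σα_j = 7.3 for every i, so X^SO = 2·7.3 = 14.6.
W^SO = (Σα)·X^SO − ½·2·(Σα)² = (2/2)·7.3² = 53.29.
Deadweight loss = W^SO − W^NE = 13.745.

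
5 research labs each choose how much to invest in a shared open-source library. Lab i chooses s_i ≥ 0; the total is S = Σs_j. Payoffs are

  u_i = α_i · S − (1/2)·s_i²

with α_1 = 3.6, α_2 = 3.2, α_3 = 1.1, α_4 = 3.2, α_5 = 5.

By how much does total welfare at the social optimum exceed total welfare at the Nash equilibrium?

418.64

Lab i's FOC: ∂u_i/∂s_i = α_i − s_i = 0, so s_i* = α_i.
NE contributions = (3.6, 3.2, 1.1, 3.2, 5); S = 16.1.
W^NE = (Σα)·S − ½Σα_i² = 16.1² − ½·59.65 = 229.385.
Planner sets s_i = Σα_j = 16.1 for every i, so S^SO = 5·16.1 = 80.5.
W^SO = (Σα)·S^SO − ½·5·(Σα)² = (5/2)·16.1² = 648.025.
Deadweight loss = W^SO − W^NE = 418.64.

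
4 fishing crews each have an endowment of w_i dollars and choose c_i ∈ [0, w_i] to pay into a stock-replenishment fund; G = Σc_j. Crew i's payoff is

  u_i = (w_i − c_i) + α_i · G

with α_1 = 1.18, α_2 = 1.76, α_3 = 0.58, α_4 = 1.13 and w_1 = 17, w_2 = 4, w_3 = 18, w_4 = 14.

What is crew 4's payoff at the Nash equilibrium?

∂u_i/∂c_i = α_i − 1, so crew i contributes w_i if α_i > 1, else 0.
α_i > 1 for i ∈ {1, 2, 4}; NE contributions (17, 4, 0, 14), G = 35.
u_4 = (14 − 14) + 1.13·35 = 39.55.

39.55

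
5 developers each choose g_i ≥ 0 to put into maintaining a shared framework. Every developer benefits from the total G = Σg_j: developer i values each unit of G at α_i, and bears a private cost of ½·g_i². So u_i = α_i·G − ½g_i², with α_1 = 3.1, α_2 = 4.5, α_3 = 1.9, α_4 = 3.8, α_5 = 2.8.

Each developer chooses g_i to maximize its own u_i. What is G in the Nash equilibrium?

16.1

Developer i's FOC: ∂u_i/∂g_i = α_i − g_i = 0, so g_i* = α_i.
NE contributions = (3.1, 4.5, 1.9, 3.8, 2.8); G = 16.1.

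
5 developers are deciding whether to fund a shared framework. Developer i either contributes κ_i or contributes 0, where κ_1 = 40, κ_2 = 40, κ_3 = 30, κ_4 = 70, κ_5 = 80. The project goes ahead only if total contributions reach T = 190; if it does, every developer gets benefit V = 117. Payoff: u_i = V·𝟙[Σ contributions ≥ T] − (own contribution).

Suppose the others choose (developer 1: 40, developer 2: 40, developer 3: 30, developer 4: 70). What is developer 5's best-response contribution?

Others' total = 180. Contributing 80 brings total to 260 ≥ 190: gain V − κ_5 = 37.
Best response: 80.

80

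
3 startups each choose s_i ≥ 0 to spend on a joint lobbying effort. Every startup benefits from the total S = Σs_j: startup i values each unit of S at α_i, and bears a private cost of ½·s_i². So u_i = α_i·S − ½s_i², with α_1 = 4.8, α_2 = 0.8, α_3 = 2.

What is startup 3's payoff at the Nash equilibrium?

13.2

Startup i's FOC: ∂u_i/∂s_i = α_i − s_i = 0, so s_i* = α_i.
NE contributions = (4.8, 0.8, 2); S = 7.6.
u_3 = α_3·S − ½·(s_3)² = 2·7.6 − ½·2² = 13.2.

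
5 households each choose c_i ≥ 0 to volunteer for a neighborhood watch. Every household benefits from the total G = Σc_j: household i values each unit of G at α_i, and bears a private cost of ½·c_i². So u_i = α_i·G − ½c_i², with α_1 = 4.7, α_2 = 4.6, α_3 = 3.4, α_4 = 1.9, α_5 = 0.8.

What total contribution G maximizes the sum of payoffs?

Planner FOC: ∂(Σu_j)/∂c_i = (Σα_j) − c_i = 0, so c_i^SO = Σα_j = 15.4 for every i; G^SO = 77.

77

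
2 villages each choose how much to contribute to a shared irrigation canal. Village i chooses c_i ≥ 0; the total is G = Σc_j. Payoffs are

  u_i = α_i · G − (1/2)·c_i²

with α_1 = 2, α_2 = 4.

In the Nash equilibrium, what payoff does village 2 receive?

16

Village i's FOC: ∂u_i/∂c_i = α_i − c_i = 0, so c_i* = α_i.
NE contributions = (2, 4); G = 6.
u_2 = α_2·G − ½·(c_2)² = 4·6 − ½·4² = 16.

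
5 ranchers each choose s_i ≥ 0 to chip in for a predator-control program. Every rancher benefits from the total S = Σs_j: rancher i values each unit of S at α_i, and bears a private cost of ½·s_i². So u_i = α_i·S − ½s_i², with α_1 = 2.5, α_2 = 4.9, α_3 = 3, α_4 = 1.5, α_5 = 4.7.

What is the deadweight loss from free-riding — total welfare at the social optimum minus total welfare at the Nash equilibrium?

Rancher i's FOC: ∂u_i/∂s_i = α_i − s_i = 0, so s_i* = α_i.
NE contributions = (2.5, 4.9, 3, 1.5, 4.7); S = 16.6.
W^NE = (Σα)·S − ½Σα_i² = 16.6² − ½·63.6 = 243.76.
Planner sets s_i = Σα_j = 16.6 for every i, so S^SO = 5·16.6 = 83.
W^SO = (Σα)·S^SO − ½·5·(Σα)² = (5/2)·16.6² = 688.9.
Deadweight loss = W^SO − W^NE = 445.14.

445.14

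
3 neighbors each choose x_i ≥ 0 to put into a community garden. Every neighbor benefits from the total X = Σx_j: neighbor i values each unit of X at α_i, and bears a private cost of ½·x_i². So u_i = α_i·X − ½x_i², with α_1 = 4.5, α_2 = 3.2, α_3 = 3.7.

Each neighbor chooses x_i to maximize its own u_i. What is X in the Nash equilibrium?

11.4

Neighbor i's FOC: ∂u_i/∂x_i = α_i − x_i = 0, so x_i* = α_i.
NE contributions = (4.5, 3.2, 3.7); X = 11.4.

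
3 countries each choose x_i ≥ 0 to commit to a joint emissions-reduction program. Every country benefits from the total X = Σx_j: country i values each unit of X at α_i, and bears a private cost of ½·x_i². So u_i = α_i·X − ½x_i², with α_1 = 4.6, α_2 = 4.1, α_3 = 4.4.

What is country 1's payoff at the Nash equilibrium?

Country i's FOC: ∂u_i/∂x_i = α_i − x_i = 0, so x_i* = α_i.
NE contributions = (4.6, 4.1, 4.4); X = 13.1.
u_1 = α_1·X − ½·(x_1)² = 4.6·13.1 − ½·4.6² = 49.68.

49.68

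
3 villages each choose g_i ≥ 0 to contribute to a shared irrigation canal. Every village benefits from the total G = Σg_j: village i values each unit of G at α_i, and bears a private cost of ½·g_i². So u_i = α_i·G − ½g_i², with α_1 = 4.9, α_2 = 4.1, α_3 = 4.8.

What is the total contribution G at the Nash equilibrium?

13.8

Village i's FOC: ∂u_i/∂g_i = α_i − g_i = 0, so g_i* = α_i.
NE contributions = (4.9, 4.1, 4.8); G = 13.8.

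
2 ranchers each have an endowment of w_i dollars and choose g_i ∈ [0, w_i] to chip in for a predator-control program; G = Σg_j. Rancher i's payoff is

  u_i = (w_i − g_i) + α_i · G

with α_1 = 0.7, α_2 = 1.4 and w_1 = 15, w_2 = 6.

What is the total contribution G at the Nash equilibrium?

6

∂u_i/∂g_i = α_i − 1, so rancher i contributes w_i if α_i > 1, else 0.
α_i > 1 for i ∈ {2}; NE contributions (0, 6), G = 6.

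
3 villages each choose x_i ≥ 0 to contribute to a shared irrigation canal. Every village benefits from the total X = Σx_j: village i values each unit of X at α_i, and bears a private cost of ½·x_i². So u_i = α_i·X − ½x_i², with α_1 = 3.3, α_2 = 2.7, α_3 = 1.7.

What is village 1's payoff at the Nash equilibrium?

Village i's FOC: ∂u_i/∂x_i = α_i − x_i = 0, so x_i* = α_i.
NE contributions = (3.3, 2.7, 1.7); X = 7.7.
u_1 = α_1·X − ½·(x_1)² = 3.3·7.7 − ½·3.3² = 19.965.

19.965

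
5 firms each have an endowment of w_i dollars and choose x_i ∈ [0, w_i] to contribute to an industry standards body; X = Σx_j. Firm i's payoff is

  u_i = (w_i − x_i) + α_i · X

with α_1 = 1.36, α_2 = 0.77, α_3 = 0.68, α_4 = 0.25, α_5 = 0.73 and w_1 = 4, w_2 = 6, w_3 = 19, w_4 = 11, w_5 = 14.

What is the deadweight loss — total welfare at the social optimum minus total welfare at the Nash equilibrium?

139.5

∂u_i/∂x_i = α_i − 1, so firm i contributes w_i if α_i > 1, else 0.
α_i > 1 for i ∈ {1}; NE contributions (4, 0, 0, 0, 0), X = 4.
W^NE = Σw_i − X^NE + (Σα_i)·X^NE = 54 + 2.79·4 = 65.16.
Planner: ∂(Σu_j)/∂x_i = Σα_j − 1 = 2.79 > 0, so everyone contributes w_i; X^SO = 54, W^SO = 54 + 2.79·54 = 204.66.
Deadweight loss = 139.5.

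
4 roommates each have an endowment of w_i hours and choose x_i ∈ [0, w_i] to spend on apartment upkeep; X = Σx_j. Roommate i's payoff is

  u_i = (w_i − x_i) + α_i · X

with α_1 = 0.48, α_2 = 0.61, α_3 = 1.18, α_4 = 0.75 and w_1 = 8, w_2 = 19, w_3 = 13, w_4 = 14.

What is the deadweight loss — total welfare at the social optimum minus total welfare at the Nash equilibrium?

∂u_i/∂x_i = α_i − 1, so roommate i contributes w_i if α_i > 1, else 0.
α_i > 1 for i ∈ {3}; NE contributions (0, 0, 13, 0), X = 13.
W^NE = Σw_i − X^NE + (Σα_i)·X^NE = 54 + 2.02·13 = 80.26.
Planner: ∂(Σu_j)/∂x_i = Σα_j − 1 = 2.02 > 0, so everyone contributes w_i; X^SO = 54, W^SO = 54 + 2.02·54 = 163.08.
Deadweight loss = 82.82.

82.82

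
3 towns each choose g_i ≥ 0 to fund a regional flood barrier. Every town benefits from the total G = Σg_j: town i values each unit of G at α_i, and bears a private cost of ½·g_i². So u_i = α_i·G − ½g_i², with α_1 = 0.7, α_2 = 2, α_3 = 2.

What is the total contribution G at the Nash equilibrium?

4.7

Town i's FOC: ∂u_i/∂g_i = α_i − g_i = 0, so g_i* = α_i.
NE contributions = (0.7, 2, 2); G = 4.7.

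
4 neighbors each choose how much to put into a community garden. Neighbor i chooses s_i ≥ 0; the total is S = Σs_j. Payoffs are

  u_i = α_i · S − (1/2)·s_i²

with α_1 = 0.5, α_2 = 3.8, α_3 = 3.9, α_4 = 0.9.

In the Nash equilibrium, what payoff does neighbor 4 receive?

Neighbor i's FOC: ∂u_i/∂s_i = α_i − s_i = 0, so s_i* = α_i.
NE contributions = (0.5, 3.8, 3.9, 0.9); S = 9.1.
u_4 = α_4·S − ½·(s_4)² = 0.9·9.1 − ½·0.9² = 7.785.

7.785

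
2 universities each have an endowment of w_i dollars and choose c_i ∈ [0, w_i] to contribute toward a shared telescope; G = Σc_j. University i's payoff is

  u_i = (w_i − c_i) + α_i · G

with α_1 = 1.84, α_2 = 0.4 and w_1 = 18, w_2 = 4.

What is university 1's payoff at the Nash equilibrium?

33.12

∂u_i/∂c_i = α_i − 1, so university i contributes w_i if α_i > 1, else 0.
α_i > 1 for i ∈ {1}; NE contributions (18, 0), G = 18.
u_1 = (18 − 18) + 1.84·18 = 33.12.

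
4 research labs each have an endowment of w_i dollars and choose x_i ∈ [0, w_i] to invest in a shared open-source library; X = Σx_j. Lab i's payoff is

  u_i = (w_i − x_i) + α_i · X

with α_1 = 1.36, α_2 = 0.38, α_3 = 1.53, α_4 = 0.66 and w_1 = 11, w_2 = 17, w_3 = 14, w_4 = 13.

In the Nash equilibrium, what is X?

25

∂u_i/∂x_i = α_i − 1, so lab i contributes w_i if α_i > 1, else 0.
α_i > 1 for i ∈ {1, 3}; NE contributions (11, 0, 14, 0), X = 25.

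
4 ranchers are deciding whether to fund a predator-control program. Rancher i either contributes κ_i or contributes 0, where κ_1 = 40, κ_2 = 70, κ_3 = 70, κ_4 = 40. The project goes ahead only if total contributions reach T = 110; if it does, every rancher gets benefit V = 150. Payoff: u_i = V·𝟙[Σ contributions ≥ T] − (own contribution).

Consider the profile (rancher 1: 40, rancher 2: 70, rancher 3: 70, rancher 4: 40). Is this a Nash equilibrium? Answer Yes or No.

Total = 220 ≥ 110: provided.
Rancher 1 (pledges 40, payoff 110): dropping to 0 → total 180, payoff 150. Profitable deviation.

No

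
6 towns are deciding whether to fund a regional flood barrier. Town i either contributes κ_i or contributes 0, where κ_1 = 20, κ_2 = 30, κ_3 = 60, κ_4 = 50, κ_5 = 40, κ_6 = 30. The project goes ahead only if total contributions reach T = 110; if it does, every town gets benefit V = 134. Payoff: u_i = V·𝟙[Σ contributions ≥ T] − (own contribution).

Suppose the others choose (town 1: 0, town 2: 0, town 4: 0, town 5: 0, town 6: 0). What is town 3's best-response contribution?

Others' total = 0. Even contributing 60 gives 60 < 110: no benefit either way.
Best response: 0.

0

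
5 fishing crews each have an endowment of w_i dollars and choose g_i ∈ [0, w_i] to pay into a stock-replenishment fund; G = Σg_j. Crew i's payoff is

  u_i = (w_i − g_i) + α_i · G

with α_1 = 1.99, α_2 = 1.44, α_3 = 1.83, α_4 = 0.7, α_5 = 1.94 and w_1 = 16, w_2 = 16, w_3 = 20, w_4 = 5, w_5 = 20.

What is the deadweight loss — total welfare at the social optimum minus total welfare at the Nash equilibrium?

34.5

∂u_i/∂g_i = α_i − 1, so crew i contributes w_i if α_i > 1, else 0.
α_i > 1 for i ∈ {1, 2, 3, 5}; NE contributions (16, 16, 20, 0, 20), G = 72.
W^NE = Σw_i − G^NE + (Σα_i)·G^NE = 77 + 6.9·72 = 573.8.
Planner: ∂(Σu_j)/∂g_i = Σα_j − 1 = 6.9 > 0, so everyone contributes w_i; G^SO = 77, W^SO = 77 + 6.9·77 = 608.3.
Deadweight loss = 34.5.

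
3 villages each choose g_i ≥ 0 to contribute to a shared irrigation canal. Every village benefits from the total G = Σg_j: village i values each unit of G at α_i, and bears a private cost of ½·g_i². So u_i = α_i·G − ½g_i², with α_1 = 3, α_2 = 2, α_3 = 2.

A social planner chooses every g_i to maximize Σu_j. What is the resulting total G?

Planner FOC: ∂(Σu_j)/∂g_i = (Σα_j) − g_i = 0, so g_i^SO = Σα_j = 7 for every i; G^SO = 21.

21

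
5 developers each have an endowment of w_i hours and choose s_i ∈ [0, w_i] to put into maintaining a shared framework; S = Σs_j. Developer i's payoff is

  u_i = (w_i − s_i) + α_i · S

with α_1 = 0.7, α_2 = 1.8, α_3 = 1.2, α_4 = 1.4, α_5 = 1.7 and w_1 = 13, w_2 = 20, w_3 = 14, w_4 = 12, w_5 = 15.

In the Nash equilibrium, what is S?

61

∂u_i/∂s_i = α_i − 1, so developer i contributes w_i if α_i > 1, else 0.
α_i > 1 for i ∈ {2, 3, 4, 5}; NE contributions (0, 20, 14, 12, 15), S = 61.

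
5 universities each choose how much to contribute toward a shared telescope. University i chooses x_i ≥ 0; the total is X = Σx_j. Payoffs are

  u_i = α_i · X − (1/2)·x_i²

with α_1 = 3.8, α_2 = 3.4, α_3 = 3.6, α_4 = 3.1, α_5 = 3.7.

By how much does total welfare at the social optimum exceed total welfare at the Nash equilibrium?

495.77

University i's FOC: ∂u_i/∂x_i = α_i − x_i = 0, so x_i* = α_i.
NE contributions = (3.8, 3.4, 3.6, 3.1, 3.7); X = 17.6.
W^NE = (Σα)·X − ½Σα_i² = 17.6² − ½·62.26 = 278.63.
Planner sets x_i = Σα_j = 17.6 for every i, so X^SO = 5·17.6 = 88.
W^SO = (Σα)·X^SO − ½·5·(Σα)² = (5/2)·17.6² = 774.4.
Deadweight loss = W^SO − W^NE = 495.77.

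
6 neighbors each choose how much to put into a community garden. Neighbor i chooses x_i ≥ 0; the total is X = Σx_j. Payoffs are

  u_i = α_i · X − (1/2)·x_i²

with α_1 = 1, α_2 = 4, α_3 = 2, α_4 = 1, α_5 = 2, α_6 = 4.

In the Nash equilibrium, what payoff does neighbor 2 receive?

48

Neighbor i's FOC: ∂u_i/∂x_i = α_i − x_i = 0, so x_i* = α_i.
NE contributions = (1, 4, 2, 1, 2, 4); X = 14.
u_2 = α_2·X − ½·(x_2)² = 4·14 − ½·4² = 48.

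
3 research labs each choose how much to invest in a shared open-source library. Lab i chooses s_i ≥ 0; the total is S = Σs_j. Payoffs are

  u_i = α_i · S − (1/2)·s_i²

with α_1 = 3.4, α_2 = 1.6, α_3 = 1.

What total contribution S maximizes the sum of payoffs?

18

Planner FOC: ∂(Σu_j)/∂s_i = (Σα_j) − s_i = 0, so s_i^SO = Σα_j = 6 for every i; S^SO = 18.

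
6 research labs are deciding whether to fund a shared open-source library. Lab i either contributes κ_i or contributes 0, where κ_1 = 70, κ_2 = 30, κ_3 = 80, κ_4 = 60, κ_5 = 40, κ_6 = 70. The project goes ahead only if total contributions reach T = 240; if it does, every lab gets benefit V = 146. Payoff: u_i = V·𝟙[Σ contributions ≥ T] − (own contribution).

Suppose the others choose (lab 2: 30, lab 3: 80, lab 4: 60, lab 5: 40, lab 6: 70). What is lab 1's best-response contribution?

0

Others' total = 280 ≥ 240; contributing adds cost 70 for no extra benefit.
Best response: 0.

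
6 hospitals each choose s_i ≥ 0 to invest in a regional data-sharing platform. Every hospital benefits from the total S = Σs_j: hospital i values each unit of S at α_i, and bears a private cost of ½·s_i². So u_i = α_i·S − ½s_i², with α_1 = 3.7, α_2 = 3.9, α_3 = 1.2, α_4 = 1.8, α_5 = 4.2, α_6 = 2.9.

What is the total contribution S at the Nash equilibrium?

Hospital i's FOC: ∂u_i/∂s_i = α_i − s_i = 0, so s_i* = α_i.
NE contributions = (3.7, 3.9, 1.2, 1.8, 4.2, 2.9); S = 17.7.

17.7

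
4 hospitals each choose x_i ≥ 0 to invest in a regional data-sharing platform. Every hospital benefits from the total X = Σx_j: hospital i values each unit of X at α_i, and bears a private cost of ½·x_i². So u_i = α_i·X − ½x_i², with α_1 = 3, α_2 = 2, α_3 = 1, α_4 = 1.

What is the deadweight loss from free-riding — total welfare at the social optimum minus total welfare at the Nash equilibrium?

Hospital i's FOC: ∂u_i/∂x_i = α_i − x_i = 0, so x_i* = α_i.
NE contributions = (3, 2, 1, 1); X = 7.
W^NE = (Σα)·X − ½Σα_i² = 7² − ½·15 = 41.5.
Planner sets x_i = Σα_j = 7 for every i, so X^SO = 4·7 = 28.
W^SO = (Σα)·X^SO − ½·4·(Σα)² = (4/2)·7² = 98.
Deadweight loss = W^SO − W^NE = 56.5.

56.5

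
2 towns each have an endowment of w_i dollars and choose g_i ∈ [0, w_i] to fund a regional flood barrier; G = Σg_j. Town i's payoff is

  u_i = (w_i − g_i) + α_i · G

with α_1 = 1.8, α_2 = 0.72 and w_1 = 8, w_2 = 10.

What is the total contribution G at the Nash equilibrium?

8

∂u_i/∂g_i = α_i − 1, so town i contributes w_i if α_i > 1, else 0.
α_i > 1 for i ∈ {1}; NE contributions (8, 0), G = 8.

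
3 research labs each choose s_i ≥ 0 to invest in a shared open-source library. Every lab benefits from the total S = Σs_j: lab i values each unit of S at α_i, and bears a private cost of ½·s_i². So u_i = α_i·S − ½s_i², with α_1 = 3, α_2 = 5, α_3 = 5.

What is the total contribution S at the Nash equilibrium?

13

Lab i's FOC: ∂u_i/∂s_i = α_i − s_i = 0, so s_i* = α_i.
NE contributions = (3, 5, 5); S = 13.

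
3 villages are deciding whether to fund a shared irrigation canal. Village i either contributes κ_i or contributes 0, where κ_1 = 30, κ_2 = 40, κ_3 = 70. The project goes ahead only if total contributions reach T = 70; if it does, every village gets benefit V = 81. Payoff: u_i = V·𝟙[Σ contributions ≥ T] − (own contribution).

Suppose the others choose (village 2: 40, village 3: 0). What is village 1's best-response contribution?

30

Others' total = 40. Contributing 30 brings total to 70 ≥ 70: gain V − κ_1 = 51.
Best response: 30.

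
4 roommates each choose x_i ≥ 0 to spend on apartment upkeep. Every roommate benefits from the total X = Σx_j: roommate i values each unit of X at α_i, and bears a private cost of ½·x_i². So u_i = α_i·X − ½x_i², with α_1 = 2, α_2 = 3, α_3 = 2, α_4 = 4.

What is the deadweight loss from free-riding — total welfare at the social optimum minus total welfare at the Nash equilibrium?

Roommate i's FOC: ∂u_i/∂x_i = α_i − x_i = 0, so x_i* = α_i.
NE contributions = (2, 3, 2, 4); X = 11.
W^NE = (Σα)·X − ½Σα_i² = 11² − ½·33 = 104.5.
Planner sets x_i = Σα_j = 11 for every i, so X^SO = 4·11 = 44.
W^SO = (Σα)·X^SO − ½·4·(Σα)² = (4/2)·11² = 242.
Deadweight loss = W^SO − W^NE = 137.5.

137.5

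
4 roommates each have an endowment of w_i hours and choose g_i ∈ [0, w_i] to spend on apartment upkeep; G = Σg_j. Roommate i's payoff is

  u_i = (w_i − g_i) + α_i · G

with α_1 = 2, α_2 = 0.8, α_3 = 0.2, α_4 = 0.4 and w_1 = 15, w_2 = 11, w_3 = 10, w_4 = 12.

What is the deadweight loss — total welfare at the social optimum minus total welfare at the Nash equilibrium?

79.2

∂u_i/∂g_i = α_i − 1, so roommate i contributes w_i if α_i > 1, else 0.
α_i > 1 for i ∈ {1}; NE contributions (15, 0, 0, 0), G = 15.
W^NE = Σw_i − G^NE + (Σα_i)·G^NE = 48 + 2.4·15 = 84.
Planner: ∂(Σu_j)/∂g_i = Σα_j − 1 = 2.4 > 0, so everyone contributes w_i; G^SO = 48, W^SO = 48 + 2.4·48 = 163.2.
Deadweight loss = 79.2.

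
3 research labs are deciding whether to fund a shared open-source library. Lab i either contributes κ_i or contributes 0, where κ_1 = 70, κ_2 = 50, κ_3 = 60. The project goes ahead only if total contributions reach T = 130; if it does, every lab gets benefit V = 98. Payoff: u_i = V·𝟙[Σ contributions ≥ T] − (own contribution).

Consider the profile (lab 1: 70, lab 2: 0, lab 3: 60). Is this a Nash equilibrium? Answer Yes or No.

Total = 130 ≥ 130: provided.
Lab 1 (pledges 70, payoff 28): dropping to 0 → total 60, payoff 0. No gain.
Lab 2 (pledges 0, payoff 98): pledging 50 → total 180, payoff 48. No gain.
Lab 3 (pledges 60, payoff 38): dropping to 0 → total 70, payoff 0. No gain.

Yes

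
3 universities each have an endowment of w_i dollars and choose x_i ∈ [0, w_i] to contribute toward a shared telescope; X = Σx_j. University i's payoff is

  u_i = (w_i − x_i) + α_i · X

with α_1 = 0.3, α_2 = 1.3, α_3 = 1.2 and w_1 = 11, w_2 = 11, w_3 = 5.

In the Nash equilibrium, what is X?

16

∂u_i/∂x_i = α_i − 1, so university i contributes w_i if α_i > 1, else 0.
α_i > 1 for i ∈ {2, 3}; NE contributions (0, 11, 5), X = 16.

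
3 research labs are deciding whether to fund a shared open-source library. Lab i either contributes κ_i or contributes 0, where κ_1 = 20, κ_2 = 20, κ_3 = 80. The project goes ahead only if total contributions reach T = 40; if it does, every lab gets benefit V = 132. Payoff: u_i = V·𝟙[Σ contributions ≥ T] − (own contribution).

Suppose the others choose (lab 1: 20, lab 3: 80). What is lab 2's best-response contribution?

0

Others' total = 100 ≥ 40; contributing adds cost 20 for no extra benefit.
Best response: 0.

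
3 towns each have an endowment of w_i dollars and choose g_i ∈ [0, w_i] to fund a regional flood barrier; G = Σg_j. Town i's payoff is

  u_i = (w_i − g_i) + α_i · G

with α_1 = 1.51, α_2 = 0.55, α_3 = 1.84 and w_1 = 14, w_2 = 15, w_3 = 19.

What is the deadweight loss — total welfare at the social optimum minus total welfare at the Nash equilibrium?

∂u_i/∂g_i = α_i − 1, so town i contributes w_i if α_i > 1, else 0.
α_i > 1 for i ∈ {1, 3}; NE contributions (14, 0, 19), G = 33.
W^NE = Σw_i − G^NE + (Σα_i)·G^NE = 48 + 2.9·33 = 143.7.
Planner: ∂(Σu_j)/∂g_i = Σα_j − 1 = 2.9 > 0, so everyone contributes w_i; G^SO = 48, W^SO = 48 + 2.9·48 = 187.2.
Deadweight loss = 43.5.

43.5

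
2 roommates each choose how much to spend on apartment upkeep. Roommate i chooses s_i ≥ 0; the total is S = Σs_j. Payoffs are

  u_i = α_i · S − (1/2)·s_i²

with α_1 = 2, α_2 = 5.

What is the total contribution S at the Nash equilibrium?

Roommate i's FOC: ∂u_i/∂s_i = α_i − s_i = 0, so s_i* = α_i.
NE contributions = (2, 5); S = 7.

7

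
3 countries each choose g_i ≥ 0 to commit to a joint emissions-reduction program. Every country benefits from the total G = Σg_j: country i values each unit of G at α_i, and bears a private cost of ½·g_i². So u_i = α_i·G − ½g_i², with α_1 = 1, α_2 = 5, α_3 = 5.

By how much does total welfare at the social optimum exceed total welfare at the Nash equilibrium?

86

Country i's FOC: ∂u_i/∂g_i = α_i − g_i = 0, so g_i* = α_i.
NE contributions = (1, 5, 5); G = 11.
W^NE = (Σα)·G − ½Σα_i² = 11² − ½·51 = 95.5.
Planner sets g_i = Σα_j = 11 for every i, so G^SO = 3·11 = 33.
W^SO = (Σα)·G^SO − ½·3·(Σα)² = (3/2)·11² = 181.5.
Deadweight loss = W^SO − W^NE = 86.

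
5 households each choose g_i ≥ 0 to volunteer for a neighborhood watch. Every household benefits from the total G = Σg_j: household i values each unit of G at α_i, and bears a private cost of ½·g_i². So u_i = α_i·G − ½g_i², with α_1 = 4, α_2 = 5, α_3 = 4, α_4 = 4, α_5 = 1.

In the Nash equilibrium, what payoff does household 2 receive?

Household i's FOC: ∂u_i/∂g_i = α_i − g_i = 0, so g_i* = α_i.
NE contributions = (4, 5, 4, 4, 1); G = 18.
u_2 = α_2·G − ½·(g_2)² = 5·18 − ½·5² = 77.5.

77.5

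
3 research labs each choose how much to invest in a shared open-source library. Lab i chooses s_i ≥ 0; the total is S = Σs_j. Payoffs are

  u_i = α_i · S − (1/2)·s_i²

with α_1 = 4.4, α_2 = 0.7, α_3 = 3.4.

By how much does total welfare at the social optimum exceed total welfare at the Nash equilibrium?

Lab i's FOC: ∂u_i/∂s_i = α_i − s_i = 0, so s_i* = α_i.
NE contributions = (4.4, 0.7, 3.4); S = 8.5.
W^NE = (Σα)·S − ½Σα_i² = 8.5² − ½·31.41 = 56.545.
Planner sets s_i = Σα_j = 8.5 for every i, so S^SO = 3·8.5 = 25.5.
W^SO = (Σα)·S^SO − ½·3·(Σα)² = (3/2)·8.5² = 108.375.
Deadweight loss = W^SO − W^NE = 51.83.

51.83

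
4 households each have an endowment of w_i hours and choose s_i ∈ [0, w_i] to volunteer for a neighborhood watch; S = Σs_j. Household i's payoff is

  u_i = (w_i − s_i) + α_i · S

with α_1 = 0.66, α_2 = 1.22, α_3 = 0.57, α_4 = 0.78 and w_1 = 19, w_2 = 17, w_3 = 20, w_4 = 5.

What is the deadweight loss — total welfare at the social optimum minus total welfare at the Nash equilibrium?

∂u_i/∂s_i = α_i − 1, so household i contributes w_i if α_i > 1, else 0.
α_i > 1 for i ∈ {2}; NE contributions (0, 17, 0, 0), S = 17.
W^NE = Σw_i − S^NE + (Σα_i)·S^NE = 61 + 2.23·17 = 98.91.
Planner: ∂(Σu_j)/∂s_i = Σα_j − 1 = 2.23 > 0, so everyone contributes w_i; S^SO = 61, W^SO = 61 + 2.23·61 = 197.03.
Deadweight loss = 98.12.

98.12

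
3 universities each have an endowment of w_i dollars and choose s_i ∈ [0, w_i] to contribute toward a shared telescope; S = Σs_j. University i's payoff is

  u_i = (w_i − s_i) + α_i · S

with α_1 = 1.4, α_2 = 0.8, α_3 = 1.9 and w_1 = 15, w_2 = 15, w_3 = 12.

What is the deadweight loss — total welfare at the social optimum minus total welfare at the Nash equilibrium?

46.5

∂u_i/∂s_i = α_i − 1, so university i contributes w_i if α_i > 1, else 0.
α_i > 1 for i ∈ {1, 3}; NE contributions (15, 0, 12), S = 27.
W^NE = Σw_i − S^NE + (Σα_i)·S^NE = 42 + 3.1·27 = 125.7.
Planner: ∂(Σu_j)/∂s_i = Σα_j − 1 = 3.1 > 0, so everyone contributes w_i; S^SO = 42, W^SO = 42 + 3.1·42 = 172.2.
Deadweight loss = 46.5.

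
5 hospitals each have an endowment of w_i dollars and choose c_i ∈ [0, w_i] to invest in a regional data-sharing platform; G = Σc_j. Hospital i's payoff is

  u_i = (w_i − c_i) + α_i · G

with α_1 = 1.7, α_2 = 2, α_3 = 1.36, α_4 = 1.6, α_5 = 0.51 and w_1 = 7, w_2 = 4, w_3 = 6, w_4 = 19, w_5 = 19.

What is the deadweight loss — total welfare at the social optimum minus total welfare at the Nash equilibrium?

117.23

∂u_i/∂c_i = α_i − 1, so hospital i contributes w_i if α_i > 1, else 0.
α_i > 1 for i ∈ {1, 2, 3, 4}; NE contributions (7, 4, 6, 19, 0), G = 36.
W^NE = Σw_i − G^NE + (Σα_i)·G^NE = 55 + 6.17·36 = 277.12.
Planner: ∂(Σu_j)/∂c_i = Σα_j − 1 = 6.17 > 0, so everyone contributes w_i; G^SO = 55, W^SO = 55 + 6.17·55 = 394.35.
Deadweight loss = 117.23.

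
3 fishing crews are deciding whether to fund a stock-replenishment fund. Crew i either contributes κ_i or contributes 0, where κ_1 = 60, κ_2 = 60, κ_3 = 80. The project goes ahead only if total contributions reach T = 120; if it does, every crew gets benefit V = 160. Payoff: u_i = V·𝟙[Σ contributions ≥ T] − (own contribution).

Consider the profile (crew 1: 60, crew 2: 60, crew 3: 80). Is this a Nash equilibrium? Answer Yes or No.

Total = 200 ≥ 120: provided.
Crew 1 (pledges 60, payoff 100): dropping to 0 → total 140, payoff 160. Profitable deviation.

No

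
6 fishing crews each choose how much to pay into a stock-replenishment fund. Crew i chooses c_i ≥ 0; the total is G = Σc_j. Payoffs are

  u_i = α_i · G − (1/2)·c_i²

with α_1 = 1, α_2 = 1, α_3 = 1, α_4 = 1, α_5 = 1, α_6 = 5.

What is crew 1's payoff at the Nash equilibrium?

Crew i's FOC: ∂u_i/∂c_i = α_i − c_i = 0, so c_i* = α_i.
NE contributions = (1, 1, 1, 1, 1, 5); G = 10.
u_1 = α_1·G − ½·(c_1)² = 1·10 − ½·1² = 9.5.

9.5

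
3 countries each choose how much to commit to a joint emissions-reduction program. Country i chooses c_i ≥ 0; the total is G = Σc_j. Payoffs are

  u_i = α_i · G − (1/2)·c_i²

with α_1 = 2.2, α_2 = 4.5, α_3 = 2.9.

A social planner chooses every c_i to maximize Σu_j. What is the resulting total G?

28.8

Planner FOC: ∂(Σu_j)/∂c_i = (Σα_j) − c_i = 0, so c_i^SO = Σα_j = 9.6 for every i; G^SO = 28.8.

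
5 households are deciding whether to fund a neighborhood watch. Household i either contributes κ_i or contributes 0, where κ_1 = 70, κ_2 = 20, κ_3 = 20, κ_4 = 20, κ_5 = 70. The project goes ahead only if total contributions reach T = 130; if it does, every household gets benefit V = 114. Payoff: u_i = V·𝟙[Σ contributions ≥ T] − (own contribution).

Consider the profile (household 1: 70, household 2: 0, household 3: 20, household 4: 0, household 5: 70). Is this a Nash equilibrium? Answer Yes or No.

Total = 160 ≥ 130: provided.
Household 1 (pledges 70, payoff 44): dropping to 0 → total 90, payoff 0. No gain.
Household 2 (pledges 0, payoff 114): pledging 20 → total 180, payoff 94. No gain.
Household 3 (pledges 20, payoff 94): dropping to 0 → total 140, payoff 114. Profitable deviation.

No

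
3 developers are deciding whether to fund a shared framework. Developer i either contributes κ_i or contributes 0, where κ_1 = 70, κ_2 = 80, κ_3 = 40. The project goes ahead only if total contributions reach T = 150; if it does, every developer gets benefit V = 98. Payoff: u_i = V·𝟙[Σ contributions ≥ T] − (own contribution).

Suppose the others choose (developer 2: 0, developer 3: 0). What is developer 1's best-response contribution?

Others' total = 0. Even contributing 70 gives 70 < 150: no benefit either way.
Best response: 0.

0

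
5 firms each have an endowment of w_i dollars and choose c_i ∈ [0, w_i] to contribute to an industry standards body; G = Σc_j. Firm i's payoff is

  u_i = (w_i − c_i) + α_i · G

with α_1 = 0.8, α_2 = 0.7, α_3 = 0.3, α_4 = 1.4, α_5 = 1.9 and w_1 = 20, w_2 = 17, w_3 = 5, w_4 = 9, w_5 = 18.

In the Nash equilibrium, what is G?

27

∂u_i/∂c_i = α_i − 1, so firm i contributes w_i if α_i > 1, else 0.
α_i > 1 for i ∈ {4, 5}; NE contributions (0, 0, 0, 9, 18), G = 27.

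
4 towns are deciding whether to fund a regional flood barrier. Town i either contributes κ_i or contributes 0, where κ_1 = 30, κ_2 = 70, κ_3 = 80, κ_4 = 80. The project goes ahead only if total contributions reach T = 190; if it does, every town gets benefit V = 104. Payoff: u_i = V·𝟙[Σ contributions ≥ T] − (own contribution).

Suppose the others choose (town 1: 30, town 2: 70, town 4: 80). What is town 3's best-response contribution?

Others' total = 180. Contributing 80 brings total to 260 ≥ 190: gain V − κ_3 = 24.
Best response: 80.

80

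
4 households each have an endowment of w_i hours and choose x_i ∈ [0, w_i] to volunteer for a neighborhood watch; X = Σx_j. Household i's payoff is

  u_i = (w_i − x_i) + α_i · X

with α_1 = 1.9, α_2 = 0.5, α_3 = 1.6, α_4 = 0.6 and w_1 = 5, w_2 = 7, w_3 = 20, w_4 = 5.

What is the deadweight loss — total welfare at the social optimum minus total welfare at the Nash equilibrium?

∂u_i/∂x_i = α_i − 1, so household i contributes w_i if α_i > 1, else 0.
α_i > 1 for i ∈ {1, 3}; NE contributions (5, 0, 20, 0), X = 25.
W^NE = Σw_i − X^NE + (Σα_i)·X^NE = 37 + 3.6·25 = 127.
Planner: ∂(Σu_j)/∂x_i = Σα_j − 1 = 3.6 > 0, so everyone contributes w_i; X^SO = 37, W^SO = 37 + 3.6·37 = 170.2.
Deadweight loss = 43.2.

43.2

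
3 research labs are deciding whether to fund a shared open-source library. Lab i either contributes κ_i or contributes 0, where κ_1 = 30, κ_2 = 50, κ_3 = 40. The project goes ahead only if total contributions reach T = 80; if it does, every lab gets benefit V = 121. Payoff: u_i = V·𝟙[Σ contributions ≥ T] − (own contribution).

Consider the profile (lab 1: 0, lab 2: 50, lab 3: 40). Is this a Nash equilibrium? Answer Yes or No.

Total = 90 ≥ 80: provided.
Lab 1 (pledges 0, payoff 121): pledging 30 → total 120, payoff 91. No gain.
Lab 2 (pledges 50, payoff 71): dropping to 0 → total 40, payoff 0. No gain.
Lab 3 (pledges 40, payoff 81): dropping to 0 → total 50, payoff 0. No gain.

Yes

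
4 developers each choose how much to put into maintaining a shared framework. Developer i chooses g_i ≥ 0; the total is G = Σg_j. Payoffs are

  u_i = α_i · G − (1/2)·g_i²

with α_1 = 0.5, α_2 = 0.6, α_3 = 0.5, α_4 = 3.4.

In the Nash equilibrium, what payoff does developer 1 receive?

Developer i's FOC: ∂u_i/∂g_i = α_i − g_i = 0, so g_i* = α_i.
NE contributions = (0.5, 0.6, 0.5, 3.4); G = 5.
u_1 = α_1·G − ½·(g_1)² = 0.5·5 − ½·0.5² = 2.375.

2.375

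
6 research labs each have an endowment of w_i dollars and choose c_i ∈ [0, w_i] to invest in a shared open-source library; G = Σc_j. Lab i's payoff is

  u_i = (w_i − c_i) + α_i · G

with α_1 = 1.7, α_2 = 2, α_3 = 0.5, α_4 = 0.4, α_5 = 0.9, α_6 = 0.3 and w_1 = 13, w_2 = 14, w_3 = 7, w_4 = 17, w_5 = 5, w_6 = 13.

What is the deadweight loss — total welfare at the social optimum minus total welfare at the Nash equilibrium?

∂u_i/∂c_i = α_i − 1, so lab i contributes w_i if α_i > 1, else 0.
α_i > 1 for i ∈ {1, 2}; NE contributions (13, 14, 0, 0, 0, 0), G = 27.
W^NE = Σw_i − G^NE + (Σα_i)·G^NE = 69 + 4.8·27 = 198.6.
Planner: ∂(Σu_j)/∂c_i = Σα_j − 1 = 4.8 > 0, so everyone contributes w_i; G^SO = 69, W^SO = 69 + 4.8·69 = 400.2.
Deadweight loss = 201.6.

201.6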